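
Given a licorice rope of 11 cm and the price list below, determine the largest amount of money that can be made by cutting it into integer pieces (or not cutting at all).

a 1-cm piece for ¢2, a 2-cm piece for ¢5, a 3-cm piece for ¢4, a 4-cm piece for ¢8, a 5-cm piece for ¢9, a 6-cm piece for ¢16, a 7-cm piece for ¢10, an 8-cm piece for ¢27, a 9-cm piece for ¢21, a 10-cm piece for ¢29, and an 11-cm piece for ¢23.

34

Consider every possible first cut. R[k] is the best of p[i]+R[k−i] over all sellable i≤k.
R[1] = 2
R[2] = max(2+2, 5+0) = 5
R[3] = max(2+5, 5+2, 4+0) = 7
R[4] = max(2+7, 5+5, 4+2, 8+0) = 10
R[5] = max(2+10, 5+7, 4+5, 8+2, 9+0) = 12
R[6] = max(2+12, 5+10, 4+7, 8+5, 9+2, 16+0) = 16
R[7] = max(2+16, 5+12, 4+10, …, 16+2, 10+0) = 18
R[8] = max(2+18, 5+16, 4+12, …, 10+2, 27+0) = 27
R[9] = max(2+27, 5+18, 4+16, …, 27+2, 21+0) = 29
R[10] = max(2+29, 5+27, 4+18, …, 21+2, 29+0) = 32
R[11] = max(2+32, 5+29, 4+27, …, 29+2, 23+0) = 34
One optimal cutting: 8 + 2 + 1 → ¢27 + ¢5 + ¢2 = ¢34.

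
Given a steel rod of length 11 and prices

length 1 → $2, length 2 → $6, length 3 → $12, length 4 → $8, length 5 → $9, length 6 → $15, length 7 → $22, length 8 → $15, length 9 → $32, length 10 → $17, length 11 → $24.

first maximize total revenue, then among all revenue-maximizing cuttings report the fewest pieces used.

Let r[k] be the best obtainable value from length k. For each k, try every first piece i and keep the best of price[i] + r[k−i].
r[1] = 2
r[2] = max(2+2, 6+0) = 6
r[3] = max(2+6, 6+2, 12+0) = 12
r[4] = max(2+12, 6+6, 12+2, 8+0) = 14
r[5] = max(2+14, 6+12, 12+6, 8+2, 9+0) = 18
r[6] = max(2+18, 6+14, 12+12, 8+6, 9+2, 15+0) = 24
r[7] = max(2+24, 6+18, 12+14, …, 15+2, 22+0) = 26
r[8] = max(2+26, 6+24, 12+18, …, 22+2, 15+0) = 30
r[9] = max(2+30, 6+26, 12+24, …, 15+2, 32+0) = 36
r[10] = max(2+36, 6+30, 12+26, …, 32+2, 17+0) = 38
r[11] = max(2+38, 6+36, 12+30, …, 17+2, 24+0) = 42
Maximum revenue is $42.
Now minimize piece count subject to staying optimal: for each k, pieces[k] = 1 + min over i with p[i]+r[k−i]=r[k] of pieces[k−i].
pieces[8] = 3
pieces[9] = 3
pieces[10] = 4
pieces[11] = 4

4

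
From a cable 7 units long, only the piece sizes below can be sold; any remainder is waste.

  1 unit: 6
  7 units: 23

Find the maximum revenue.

42

Build f[k] bottom-up: f[k] = max over allowed piece i of (p[i] + f[k−i]).
f[1] = 6
f[2] = 12  (first piece 1, then f[1]=6)
f[3] = 18  (first piece 1, then f[2]=12)
f[4] = 24  (first piece 1, then f[3]=18)
f[5] = 30  (first piece 1, then f[4]=24)
f[6] = 36  (first piece 1, then f[5]=30)
f[7] = max(6+36, 23+0) = 42
One optimal cutting: 1 + 1 + 1 + 1 + 1 + 1 + 1 → 42.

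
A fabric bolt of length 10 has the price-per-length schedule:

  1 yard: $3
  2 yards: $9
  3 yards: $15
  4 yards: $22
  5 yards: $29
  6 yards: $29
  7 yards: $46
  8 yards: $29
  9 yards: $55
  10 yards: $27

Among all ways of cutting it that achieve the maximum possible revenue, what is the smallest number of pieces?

Consider every possible first cut. r[k] is the best of p[i]+r[k−i] over all sellable i≤k.
r[1] = 3
r[2] = max(3+3, 9+0) = 9
r[3] = max(3+9, 9+3, 15+0) = 15
r[4] = max(3+15, 9+9, 15+3, 22+0) = 22
r[5] = max(3+22, 9+15, 15+9, 22+3, 29+0) = 29
r[6] = max(3+29, 9+22, 15+15, 22+9, 29+3, 29+0) = 32
r[7] = max(3+32, 9+29, 15+22, …, 29+3, 46+0) = 46
r[8] = max(3+46, 9+32, 15+29, …, 46+3, 29+0) = 49
r[9] = max(3+49, 9+46, 15+32, …, 29+3, 55+0) = 55
r[10] = max(3+55, 9+49, 15+46, …, 55+3, 27+0) = 61
Maximum revenue is $61.
Now minimize piece count subject to staying optimal: for each k, pieces[k] = 1 + min over i with p[i]+r[k−i]=r[k] of pieces[k−i].
pieces[7] = 1
pieces[8] = 2
pieces[9] = 1
pieces[10] = 2

2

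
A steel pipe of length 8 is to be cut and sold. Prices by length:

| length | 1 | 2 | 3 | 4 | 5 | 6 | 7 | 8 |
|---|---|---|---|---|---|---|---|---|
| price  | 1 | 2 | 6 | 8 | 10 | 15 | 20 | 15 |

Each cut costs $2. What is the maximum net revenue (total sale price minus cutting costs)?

Build r[k] bottom-up: r[k] = max over allowed piece i of (p[i] + r[k−i]) − 2 per cut.
r[1] = 1
r[2] = 2
r[3] = 6
r[4] = 8
r[5] = 10
r[6] = 15
r[7] = 20
r[8] = 19  (first piece 1, then r[7]=20)
One optimal plan: pieces 7 + 1 (1 cut) → $21 − $2 = $19.

19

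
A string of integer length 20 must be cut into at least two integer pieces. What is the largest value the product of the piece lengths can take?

1458

Fill P[k] for k=2..20: at each k try every first piece i and multiply by the better of (k−i) uncut or P[k−i].
P[2] = 1·max(1,0) = 1·1 = 1
P[3] = 1·max(2,1) = 1·2 = 2
P[4] = 2·max(2,1) = 2·2 = 4
P[5] = 2·max(3,2) = 2·3 = 6
P[6] = 3·max(3,2) = 3·3 = 9
P[7] = 2·max(5,6) = 2·6 = 12
P[8] = 2·max(6,9) = 2·9 = 18
P[9] = 3·max(6,9) = 3·9 = 27
P[10] = 2·max(8,18) = 2·18 = 36
P[11] = 2·max(9,27) = 2·27 = 54
P[12] = 3·max(9,27) = 3·27 = 81
P[13] = 2·max(11,54) = 2·54 = 108
P[14] = 2·max(12,81) = 2·81 = 162
P[15] = 3·max(12,81) = 3·81 = 243
P[16] = 2·max(14,162) = 2·162 = 324
P[17] = 2·max(15,243) = 2·243 = 486
P[18] = 3·max(15,243) = 3·243 = 729
P[19] = 2·max(17,486) = 2·486 = 972
P[20] = 2·max(18,729) = 2·729 = 1458
One optimal split: 3 + 3 + 3 + 3 + 3 + 3 + 2; product 3·3·3·3·3·3·2 = 1458.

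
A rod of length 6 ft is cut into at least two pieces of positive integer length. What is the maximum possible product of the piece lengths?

Fill f[k] for k=2..6: at each k try every first piece i and multiply by the better of (k−i) uncut or f[k−i].
f[2] = 1·max(1,0) = 1·1 = 1
f[3] = max(1·2, 2·1) = 2
f[4] = max(1·3, 2·2, 3·1) = 4
f[5] = max(1·4, 2·3, 3·2, 4·1) = 6
f[6] = max(1·6, 2·4, 3·3, 4·2, 5·1) = 9
One optimal split: 3 + 3; product 3·3 = 9.

9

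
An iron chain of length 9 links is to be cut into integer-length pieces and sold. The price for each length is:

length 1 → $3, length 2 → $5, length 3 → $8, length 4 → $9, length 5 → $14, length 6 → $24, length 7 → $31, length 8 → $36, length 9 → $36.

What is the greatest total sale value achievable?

Consider every possible first cut. r[k] is the best of p[i]+r[k−i] over all sellable i≤k.
r[1] = 3
r[2] = max(3+3, 5+0) = 6
r[3] = max(3+6, 5+3, 8+0) = 9
r[4] = max(3+9, 5+6, 8+3, 9+0) = 12
r[5] = max(3+12, 5+9, 8+6, 9+3, 14+0) = 15
r[6] = max(3+15, 5+12, 8+9, 9+6, 14+3, 24+0) = 24
r[7] = max(3+24, 5+15, 8+12, …, 24+3, 31+0) = 31
r[8] = max(3+31, 5+24, 8+15, …, 31+3, 36+0) = 36
r[9] = max(3+36, 5+31, 8+24, …, 36+3, 36+0) = 39
One optimal cutting: 8 + 1 → $36 + $3 = $39.

39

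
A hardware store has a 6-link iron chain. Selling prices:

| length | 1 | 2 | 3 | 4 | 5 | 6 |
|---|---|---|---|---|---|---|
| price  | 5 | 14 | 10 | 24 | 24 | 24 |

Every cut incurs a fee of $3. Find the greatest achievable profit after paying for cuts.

36

Consider every possible first cut. v[k] is the best of p[i]+v[k−i] over all sellable i≤k, charging 3 whenever i<k.
v[1] = 5
v[2] = max(5+5-3, 14+0) = 14
v[3] = max(5+14-3, 14+5-3, 10+0) = 16
v[4] = max(5+16-3, 14+14-3, 10+5-3, 24+0) = 25
v[5] = max(5+25-3, 14+16-3, 10+14-3, 24+5-3, 24+0) = 27
v[6] = max(5+27-3, 14+25-3, 10+16-3, 24+14-3, 24+5-3, 24+0) = 36
One optimal plan: pieces 2 + 2 + 2 (2 cuts) → $42 − $6 = $36.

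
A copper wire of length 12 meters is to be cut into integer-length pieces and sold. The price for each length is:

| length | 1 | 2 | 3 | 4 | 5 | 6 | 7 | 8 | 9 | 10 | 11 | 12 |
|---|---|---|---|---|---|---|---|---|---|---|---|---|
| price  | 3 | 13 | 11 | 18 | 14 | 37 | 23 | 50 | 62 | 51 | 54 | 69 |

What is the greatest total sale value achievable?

Consider every possible first cut. best[k] is the best of p[i]+best[k−i] over all sellable i≤k.
best[1] = 3
best[2] = max(3+3, 13+0) = 13
best[3] = max(3+13, 13+3, 11+0) = 16
best[4] = max(3+16, 13+13, 11+3, 18+0) = 26
best[5] = max(3+26, 13+16, 11+13, 18+3, 14+0) = 29
best[6] = max(3+29, 13+26, 11+16, 18+13, 14+3, 37+0) = 39
best[7] = max(3+39, 13+29, 11+26, …, 37+3, 23+0) = 42
best[8] = max(3+42, 13+39, 11+29, …, 23+3, 50+0) = 52
best[9] = max(3+52, 13+42, 11+39, …, 50+3, 62+0) = 62
best[10] = max(3+62, 13+52, 11+42, …, 62+3, 51+0) = 65
best[11] = max(3+65, 13+62, 11+52, …, 51+3, 54+0) = 75
best[12] = max(3+75, 13+65, 11+62, …, 54+3, 69+0) = 78
One optimal cutting: 9 + 2 + 1 → €62 + €13 + €3 = €78.

78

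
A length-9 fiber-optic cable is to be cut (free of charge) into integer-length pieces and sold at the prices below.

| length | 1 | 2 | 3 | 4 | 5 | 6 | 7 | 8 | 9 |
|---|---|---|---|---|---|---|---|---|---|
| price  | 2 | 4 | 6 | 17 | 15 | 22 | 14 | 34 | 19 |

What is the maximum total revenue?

Build R[k] bottom-up: R[k] = max over allowed piece i of (p[i] + R[k−i]).
R[1] = 2
R[2] = max(2+2, 4+0) = 4
R[3] = max(2+4, 4+2, 6+0) = 6
R[4] = max(2+6, 4+4, 6+2, 17+0) = 17
R[5] = max(2+17, 4+6, 6+4, 17+2, 15+0) = 19
R[6] = max(2+19, 4+17, 6+6, 17+4, 15+2, 22+0) = 22
R[7] = max(2+22, 4+19, 6+17, …, 22+2, 14+0) = 24
R[8] = max(2+24, 4+22, 6+19, …, 14+2, 34+0) = 34
R[9] = max(2+34, 4+24, 6+22, …, 34+2, 19+0) = 36
One optimal cutting: 4 + 4 + 1 → $17 + $17 + $2 = $36.

36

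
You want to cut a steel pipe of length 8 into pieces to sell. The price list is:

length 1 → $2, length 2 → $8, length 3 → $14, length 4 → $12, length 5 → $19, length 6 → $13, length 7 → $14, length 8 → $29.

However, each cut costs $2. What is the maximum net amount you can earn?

Build v[k] bottom-up: v[k] = max over allowed piece i of (p[i] + v[k−i]) − 2 per cut.
v[1] = 2
v[2] = max(2+2-2, 8+0) = 8
v[3] = max(2+8-2, 8+2-2, 14+0) = 14
v[4] = max(2+14-2, 8+8-2, 14+2-2, 12+0) = 14
v[5] = max(2+14-2, 8+14-2, 14+8-2, 12+2-2, 19+0) = 20
v[6] = max(2+20-2, 8+14-2, 14+14-2, 12+8-2, 19+2-2, 13+0) = 26
v[7] = max(2+26-2, 8+20-2, 14+14-2, …, 13+2-2, 14+0) = 26
v[8] = max(2+26-2, 8+26-2, 14+20-2, …, 14+2-2, 29+0) = 32
One optimal plan: pieces 3 + 3 + 2 (2 cuts) → $36 − $4 = $32.

32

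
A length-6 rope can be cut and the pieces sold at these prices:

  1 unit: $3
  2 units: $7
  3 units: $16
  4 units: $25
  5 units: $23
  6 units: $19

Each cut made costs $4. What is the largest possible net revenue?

28

Let r[k] be the best obtainable value from length k. For each k, try every first piece i and keep the best of price[i] + r[k−i] minus the 4 cut fee when i<k.
r[1] = 3
r[2] = max(3+3-4, 7+0) = 7
r[3] = max(3+7-4, 7+3-4, 16+0) = 16
r[4] = max(3+16-4, 7+7-4, 16+3-4, 25+0) = 25
r[5] = max(3+25-4, 7+16-4, 16+7-4, 25+3-4, 23+0) = 24
r[6] = max(3+24-4, 7+25-4, 16+16-4, 25+7-4, 23+3-4, 19+0) = 28
One optimal plan: pieces 4 + 2 (1 cut) → $32 − $4 = $28.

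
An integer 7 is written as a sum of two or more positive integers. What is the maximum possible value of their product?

12

Let prod[k] be the best product for length k (with at least one cut). For each first piece i, the rest contributes max(k−i, prod[k−i]).
prod[2] = 1*max(1,0) = 1*1 = 1
prod[3] = 1*max(2,1) = 1*2 = 2
prod[4] = 2*max(2,1) = 2*2 = 4
prod[5] = 2*max(3,2) = 2*3 = 6
prod[6] = 3*max(3,2) = 3*3 = 9
prod[7] = 2*max(5,6) = 2*6 = 12
One optimal split: 3 + 2 + 2; product 3*2*2 = 12.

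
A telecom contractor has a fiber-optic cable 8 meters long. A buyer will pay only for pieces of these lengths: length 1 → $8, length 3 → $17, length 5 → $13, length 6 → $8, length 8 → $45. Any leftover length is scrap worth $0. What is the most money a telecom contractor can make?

64

Consider every possible first cut. f[k] is the best of p[i]+f[k−i] over all sellable i≤k.
f[1] = 8
f[2] = 16  (first piece 1, then f[1]=8)
f[3] = max(8+16, 17+0) = 24
f[4] = max(8+24, 17+8) = 32
f[5] = max(8+32, 17+16, 13+0) = 40
f[6] = max(8+40, 17+24, 13+8, 8+0) = 48
f[7] = max(8+48, 17+32, 13+16, 8+8) = 56
f[8] = max(8+56, 17+40, 13+24, 8+16, 45+0) = 64
One optimal cutting: 1 + 1 + 1 + 1 + 1 + 1 + 1 + 1 → $64.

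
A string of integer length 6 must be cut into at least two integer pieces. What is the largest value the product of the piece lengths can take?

Let g[k] be the best product for length k (with at least one cut). For each first piece i, the rest contributes max(k−i, g[k−i]).
g[2] = 1*max(1,0) = 1*1 = 1
g[3] = 1*max(2,1) = 1*2 = 2
g[4] = 2*max(2,1) = 2*2 = 4
g[5] = 2*max(3,2) = 2*3 = 6
g[6] = 3*max(3,2) = 3*3 = 9
One optimal split: 3 + 3; product 3*3 = 9.

9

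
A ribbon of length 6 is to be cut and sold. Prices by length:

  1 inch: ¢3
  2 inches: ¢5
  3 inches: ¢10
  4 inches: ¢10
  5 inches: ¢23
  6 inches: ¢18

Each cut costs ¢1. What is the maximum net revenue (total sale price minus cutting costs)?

Build r[k] bottom-up: r[k] = max over allowed piece i of (p[i] + r[k−i]) − 1 per cut.
r[1] = 3
r[2] = max(3+3-1, 5+0) = 5
r[3] = max(3+5-1, 5+3-1, 10+0) = 10
r[4] = max(3+10-1, 5+5-1, 10+3-1, 10+0) = 12
r[5] = max(3+12-1, 5+10-1, 10+5-1, 10+3-1, 23+0) = 23
r[6] = max(3+23-1, 5+12-1, 10+10-1, 10+5-1, 23+3-1, 18+0) = 25
One optimal plan: pieces 5 + 1 (1 cut) → ¢26 − ¢1 = ¢25.

25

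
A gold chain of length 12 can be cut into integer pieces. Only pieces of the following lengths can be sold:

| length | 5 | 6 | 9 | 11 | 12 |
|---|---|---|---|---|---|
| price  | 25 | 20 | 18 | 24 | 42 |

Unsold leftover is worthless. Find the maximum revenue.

50

Let r[k] be the best obtainable value from length k. For each k, try every first piece i and keep the best of price[i] + r[k−i].
r[1] = 0
r[2] = 0
r[3] = 0
r[4] = 0
r[5] = 25
r[6] = max(25+0, 20+0) = 25
r[7] = max(25+0, 20+0) = 25
r[8] = max(25+0, 20+0) = 25
r[9] = max(25+0, 20+0, 18+0) = 25
r[10] = max(25+25, 20+0, 18+0) = 50
r[11] = max(25+25, 20+25, 18+0, 24+0) = 50
r[12] = max(25+25, 20+25, 18+0, 24+0, 42+0) = 50
One optimal cutting: pieces 5 + 5 with 2 inches of scrap → $50.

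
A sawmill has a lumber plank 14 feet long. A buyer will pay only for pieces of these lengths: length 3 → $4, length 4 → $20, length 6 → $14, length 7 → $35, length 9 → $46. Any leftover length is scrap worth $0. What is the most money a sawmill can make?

Build r[k] bottom-up: r[k] = max over allowed piece i of (p[i] + r[k−i]).
r[1] = 0
r[2] = 0
r[3] = 4
r[4] = max(4+0, 20+0) = 20
r[5] = max(4+0, 20+0) = 20
r[6] = max(4+4, 20+0, 14+0) = 20
r[7] = max(4+20, 20+4, 14+0, 35+0) = 35
r[8] = max(4+20, 20+20, 14+0, 35+0) = 40
r[9] = max(4+20, 20+20, 14+4, 35+0, 46+0) = 46
r[10] = max(4+35, 20+20, 14+20, 35+4, 46+0) = 46
r[11] = max(4+40, 20+35, 14+20, 35+20, 46+0) = 55
r[12] = max(4+46, 20+40, 14+20, 35+20, 46+4) = 60
r[13] = max(4+46, 20+46, 14+35, 35+20, 46+20) = 66
r[14] = max(4+55, 20+46, 14+40, 35+35, 46+20) = 70
One optimal cutting: 7 + 7 → $70.

70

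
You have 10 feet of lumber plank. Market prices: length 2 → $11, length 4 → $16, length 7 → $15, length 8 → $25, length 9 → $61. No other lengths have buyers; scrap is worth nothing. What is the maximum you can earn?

Build r[k] bottom-up: r[k] = max over allowed piece i of (p[i] + r[k−i]).
r[1] = 0
r[2] = 11
r[3] = 11
r[4] = max(11+11, 16+0) = 22
r[5] = max(11+11, 16+0) = 22
r[6] = max(11+22, 16+11) = 33
r[7] = max(11+22, 16+11, 15+0) = 33
r[8] = max(11+33, 16+22, 15+0, 25+0) = 44
r[9] = max(11+33, 16+22, 15+11, 25+0, 61+0) = 61
r[10] = max(11+44, 16+33, 15+11, 25+11, 61+0) = 61
One optimal cutting: pieces 9 with 1 foot of scrap → $61.

61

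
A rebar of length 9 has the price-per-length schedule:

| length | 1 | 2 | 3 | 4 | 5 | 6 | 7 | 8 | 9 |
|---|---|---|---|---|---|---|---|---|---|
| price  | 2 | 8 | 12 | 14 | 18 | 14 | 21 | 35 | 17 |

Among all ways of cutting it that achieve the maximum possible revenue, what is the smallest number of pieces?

2

Let r[k] be the best obtainable value from length k. For each k, try every first piece i and keep the best of price[i] + r[k−i].
r[1] = 2
r[2] = 8
r[3] = 12
r[4] = 16  (first piece 2, then r[2]=8)
r[5] = 20  (first piece 2, then r[3]=12)
r[6] = 24  (first piece 2, then r[4]=16)
r[7] = 28  (first piece 2, then r[5]=20)
r[8] = 35
r[9] = 37  (first piece 1, then r[8]=35)
Maximum revenue is ₹37.
Now minimize piece count subject to staying optimal: for each k, pieces[k] = 1 + min over i with p[i]+r[k−i]=r[k] of pieces[k−i].
pieces[6] = 2
pieces[7] = 3
pieces[8] = 1
pieces[9] = 2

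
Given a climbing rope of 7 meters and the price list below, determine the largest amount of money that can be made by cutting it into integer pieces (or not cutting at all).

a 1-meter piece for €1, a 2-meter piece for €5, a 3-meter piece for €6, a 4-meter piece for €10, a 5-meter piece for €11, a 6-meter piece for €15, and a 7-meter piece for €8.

16

Let best[k] be the best obtainable value from length k. For each k, try every first piece i and keep the best of price[i] + best[k−i].
best[1] = 1
best[2] = 5
best[3] = 6  (first piece 1, then best[2]=5)
best[4] = 10  (first piece 2, then best[2]=5)
best[5] = 11  (first piece 1, then best[4]=10)
best[6] = 15  (first piece 2, then best[4]=10)
best[7] = 16  (first piece 1, then best[6]=15)
One optimal cutting: 2 + 2 + 2 + 1 → €5 + €5 + €5 + €1 = €16.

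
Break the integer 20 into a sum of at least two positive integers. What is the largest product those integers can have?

1458

Fill g[k] for k=2..20: at each k try every first piece i and multiply by the better of (k−i) uncut or g[k−i].
g[2] = 1·max(1,0) = 1·1 = 1
g[3] = max(1·2, 2·1) = 2
g[4] = max(1·3, 2·2, 3·1) = 4
g[5] = max(1·4, 2·3, 3·2, 4·1) = 6
g[6] = max(1·6, 2·4, 3·3, 4·2, 5·1) = 9
g[7] = max(1·9, 2·6, 3·4, 4·3, 5·2, 6·1) = 12
g[8] = max(1·12, 2·9, 3·6, …, 6·2, 7·1) = 18
g[9] = max(1·18, 2·12, 3·9, …, 7·2, 8·1) = 27
g[10] = max(1·27, 2·18, 3·12, …, 8·2, 9·1) = 36
g[11] = max(1·36, 2·27, 3·18, …, 9·2, 10·1) = 54
g[12] = max(1·54, 2·36, 3·27, …, 10·2, 11·1) = 81
g[13] = max(1·81, 2·54, 3·36, …, 11·2, 12·1) = 108
g[14] = max(1·108, 2·81, 3·54, …, 12·2, 13·1) = 162
g[15] = max(1·162, 2·108, 3·81, …, 13·2, 14·1) = 243
g[16] = max(1·243, 2·162, 3·108, …, 14·2, 15·1) = 324
g[17] = max(1·324, 2·243, 3·162, …, 15·2, 16·1) = 486
g[18] = max(1·486, 2·324, 3·243, …, 16·2, 17·1) = 729
g[19] = max(1·729, 2·486, 3·324, …, 17·2, 18·1) = 972
g[20] = max(1·972, 2·729, 3·486, …, 18·2, 19·1) = 1458
One optimal split: 3 + 3 + 3 + 3 + 3 + 3 + 2; product 3·3·3·3·3·3·2 = 1458.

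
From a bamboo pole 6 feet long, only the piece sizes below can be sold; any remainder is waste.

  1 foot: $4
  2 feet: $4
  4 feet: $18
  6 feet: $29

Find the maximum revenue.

Consider every possible first cut. best[k] is the best of p[i]+best[k−i] over all sellable i≤k.
best[1] = 4
best[2] = 8  (first piece 1, then best[1]=4)
best[3] = 12  (first piece 1, then best[2]=8)
best[4] = 18
best[5] = 22  (first piece 1, then best[4]=18)
best[6] = 29
One optimal cutting: 6 → $29.

29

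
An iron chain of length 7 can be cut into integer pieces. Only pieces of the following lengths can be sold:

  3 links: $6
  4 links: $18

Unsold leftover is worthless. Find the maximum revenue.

Consider every possible first cut. r[k] is the best of p[i]+r[k−i] over all sellable i≤k.
r[1] = 0
r[2] = 0
r[3] = 6
r[4] = 18
r[5] = 18
r[6] = 18
r[7] = 24  (first piece 3, then r[4]=18)
One optimal cutting: 4 + 3 → $24.

24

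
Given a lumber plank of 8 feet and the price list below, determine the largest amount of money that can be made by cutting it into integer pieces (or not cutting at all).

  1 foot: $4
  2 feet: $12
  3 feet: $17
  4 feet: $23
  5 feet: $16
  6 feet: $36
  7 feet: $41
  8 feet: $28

48

Build r[k] bottom-up: r[k] = max over allowed piece i of (p[i] + r[k−i]).
r[1] = 4
r[2] = max(4+4, 12+0) = 12
r[3] = max(4+12, 12+4, 17+0) = 17
r[4] = max(4+17, 12+12, 17+4, 23+0) = 24
r[5] = max(4+24, 12+17, 17+12, 23+4, 16+0) = 29
r[6] = max(4+29, 12+24, 17+17, 23+12, 16+4, 36+0) = 36
r[7] = max(4+36, 12+29, 17+24, …, 36+4, 41+0) = 41
r[8] = max(4+41, 12+36, 17+29, …, 41+4, 28+0) = 48
One optimal cutting: 2 + 2 + 2 + 2 → $12 + $12 + $12 + $12 = $48.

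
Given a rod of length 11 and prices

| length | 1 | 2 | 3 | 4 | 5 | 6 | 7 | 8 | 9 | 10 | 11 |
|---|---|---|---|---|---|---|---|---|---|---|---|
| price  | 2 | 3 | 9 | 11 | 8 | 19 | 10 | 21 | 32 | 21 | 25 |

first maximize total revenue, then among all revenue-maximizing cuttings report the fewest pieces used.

Consider every possible first cut. r[k] is the best of p[i]+r[k−i] over all sellable i≤k.
r[1] = 2
r[2] = 4  (first piece 1, then r[1]=2)
r[3] = 9
r[4] = 11  (first piece 1, then r[3]=9)
r[5] = 13  (first piece 1, then r[4]=11)
r[6] = 19
r[7] = 21  (first piece 1, then r[6]=19)
r[8] = 23  (first piece 1, then r[7]=21)
r[9] = 32
r[10] = 34  (first piece 1, then r[9]=32)
r[11] = 36  (first piece 1, then r[10]=34)
Maximum revenue is €36.
Now minimize piece count subject to staying optimal: for each k, pieces[k] = 1 + min over i with p[i]+r[k−i]=r[k] of pieces[k−i].
pieces[8] = 3
pieces[9] = 1
pieces[10] = 2
pieces[11] = 3

3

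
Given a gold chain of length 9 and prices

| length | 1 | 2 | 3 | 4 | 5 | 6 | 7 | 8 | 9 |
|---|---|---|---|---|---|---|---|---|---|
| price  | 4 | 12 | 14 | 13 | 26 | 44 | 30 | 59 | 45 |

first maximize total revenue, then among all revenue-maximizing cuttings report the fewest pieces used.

2

Build r[k] bottom-up: r[k] = max over allowed piece i of (p[i] + r[k−i]).
r[1] = 4
r[2] = max(4+4, 12+0) = 12
r[3] = max(4+12, 12+4, 14+0) = 16
r[4] = max(4+16, 12+12, 14+4, 13+0) = 24
r[5] = max(4+24, 12+16, 14+12, 13+4, 26+0) = 28
r[6] = max(4+28, 12+24, 14+16, 13+12, 26+4, 44+0) = 44
r[7] = max(4+44, 12+28, 14+24, …, 44+4, 30+0) = 48
r[8] = max(4+48, 12+44, 14+28, …, 30+4, 59+0) = 59
r[9] = max(4+59, 12+48, 14+44, …, 59+4, 45+0) = 63
Maximum revenue is $63.
Now minimize piece count subject to staying optimal: for each k, pieces[k] = 1 + min over i with p[i]+r[k−i]=r[k] of pieces[k−i].
pieces[6] = 1
pieces[7] = 2
pieces[8] = 1
pieces[9] = 2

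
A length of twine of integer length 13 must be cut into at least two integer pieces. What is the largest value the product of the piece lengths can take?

108

Define prod[k] = max over 1≤i<k of i · max(k−i, prod[k−i]); the inner max lets the remainder stay uncut if that's better.
prod[2] = 1·max(1,0) = 1·1 = 1
prod[3] = 1·max(2,1) = 1·2 = 2
prod[4] = 2·max(2,1) = 2·2 = 4
prod[5] = 2·max(3,2) = 2·3 = 6
prod[6] = 3·max(3,2) = 3·3 = 9
prod[7] = 2·max(5,6) = 2·6 = 12
prod[8] = 2·max(6,9) = 2·9 = 18
prod[9] = 3·max(6,9) = 3·9 = 27
prod[10] = 2·max(8,18) = 2·18 = 36
prod[11] = 2·max(9,27) = 2·27 = 54
prod[12] = 3·max(9,27) = 3·27 = 81
prod[13] = 2·max(11,54) = 2·54 = 108
One optimal split: 3 + 3 + 3 + 2 + 2; product 3·3·3·2·2 = 108.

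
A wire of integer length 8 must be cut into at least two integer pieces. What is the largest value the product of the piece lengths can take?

Define f[k] = max over 1≤i<k of i · max(k−i, f[k−i]); the inner max lets the remainder stay uncut if that's better.
f[2] = 1·max(1,0) = 1·1 = 1
f[3] = max(1·2, 2·1) = 2
f[4] = max(1·3, 2·2, 3·1) = 4
f[5] = max(1·4, 2·3, 3·2, 4·1) = 6
f[6] = max(1·6, 2·4, 3·3, 4·2, 5·1) = 9
f[7] = max(1·9, 2·6, 3·4, 4·3, 5·2, 6·1) = 12
f[8] = max(1·12, 2·9, 3·6, …, 6·2, 7·1) = 18
One optimal split: 3 + 3 + 2; product 3·3·2 = 18.

18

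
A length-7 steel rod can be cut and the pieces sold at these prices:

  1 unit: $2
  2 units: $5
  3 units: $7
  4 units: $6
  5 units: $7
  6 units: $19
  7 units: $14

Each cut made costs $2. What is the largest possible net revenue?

19

Let v[k] be the best obtainable value from length k. For each k, try every first piece i and keep the best of price[i] + v[k−i] minus the 2 cut fee when i<k.
v[1] = 2
v[2] = max(2+2-2, 5+0) = 5
v[3] = max(2+5-2, 5+2-2, 7+0) = 7
v[4] = max(2+7-2, 5+5-2, 7+2-2, 6+0) = 8
v[5] = max(2+8-2, 5+7-2, 7+5-2, 6+2-2, 7+0) = 10
v[6] = max(2+10-2, 5+8-2, 7+7-2, 6+5-2, 7+2-2, 19+0) = 19
v[7] = max(2+19-2, 5+10-2, 7+8-2, …, 19+2-2, 14+0) = 19
One optimal plan: pieces 6 + 1 (1 cut) → $21 − $2 = $19.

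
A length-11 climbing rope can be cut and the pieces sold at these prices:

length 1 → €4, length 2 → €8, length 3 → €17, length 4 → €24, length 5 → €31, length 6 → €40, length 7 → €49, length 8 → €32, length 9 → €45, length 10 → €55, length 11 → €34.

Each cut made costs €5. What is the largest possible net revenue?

Consider every possible first cut. r[k] is the best of p[i]+r[k−i] over all sellable i≤k, charging 5 whenever i<k.
r[1] = 4
r[2] = max(4+4-5, 8+0) = 8
r[3] = max(4+8-5, 8+4-5, 17+0) = 17
r[4] = max(4+17-5, 8+8-5, 17+4-5, 24+0) = 24
r[5] = max(4+24-5, 8+17-5, 17+8-5, 24+4-5, 31+0) = 31
r[6] = max(4+31-5, 8+24-5, 17+17-5, 24+8-5, 31+4-5, 40+0) = 40
r[7] = max(4+40-5, 8+31-5, 17+24-5, …, 40+4-5, 49+0) = 49
r[8] = max(4+49-5, 8+40-5, 17+31-5, …, 49+4-5, 32+0) = 48
r[9] = max(4+48-5, 8+49-5, 17+40-5, …, 32+4-5, 45+0) = 52
r[10] = max(4+52-5, 8+48-5, 17+49-5, …, 45+4-5, 55+0) = 61
r[11] = max(4+61-5, 8+52-5, 17+48-5, …, 55+4-5, 34+0) = 68
One optimal plan: pieces 7 + 4 (1 cut) → €73 − €5 = €68.

68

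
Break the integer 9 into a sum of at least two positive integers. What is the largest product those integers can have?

Let f[k] be the best product for length k (with at least one cut). For each first piece i, the rest contributes max(k−i, f[k−i]).
Small cases: f[2]=1, f[3]=2.
f[4] = 2×max(2,1) = 2×2 = 4
f[5] = 2×max(3,2) = 2×3 = 6
f[6] = 3×max(3,2) = 3×3 = 9
f[7] = 2×max(5,6) = 2×6 = 12
f[8] = 2×max(6,9) = 2×9 = 18
f[9] = 3×max(6,9) = 3×9 = 27
One optimal split: 3 + 3 + 3; product 3×3×3 = 27.

27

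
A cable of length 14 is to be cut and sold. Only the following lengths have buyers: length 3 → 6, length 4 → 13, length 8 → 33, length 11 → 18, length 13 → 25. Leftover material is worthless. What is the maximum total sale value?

Consider every possible first cut. r[k] is the best of p[i]+r[k−i] over all sellable i≤k.
r[1] = 0
r[2] = 0
r[3] = 6
r[4] = max(6+0, 13+0) = 13
r[5] = max(6+0, 13+0) = 13
r[6] = max(6+6, 13+0) = 13
r[7] = max(6+13, 13+6) = 19
r[8] = max(6+13, 13+13, 33+0) = 33
r[9] = max(6+13, 13+13, 33+0) = 33
r[10] = max(6+19, 13+13, 33+0) = 33
r[11] = max(6+33, 13+19, 33+6, 18+0) = 39
r[12] = max(6+33, 13+33, 33+13, 18+0) = 46
r[13] = max(6+33, 13+33, 33+13, 18+0, 25+0) = 46
r[14] = max(6+39, 13+33, 33+13, 18+6, 25+0) = 46
One optimal cutting: pieces 8 + 4 with 2 units of scrap → 46.

46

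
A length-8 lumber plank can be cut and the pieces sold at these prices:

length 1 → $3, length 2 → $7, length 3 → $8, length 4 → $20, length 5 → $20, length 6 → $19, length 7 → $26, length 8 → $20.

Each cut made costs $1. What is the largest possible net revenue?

Consider every possible first cut. net[k] is the best of p[i]+net[k−i] over all sellable i≤k, charging 1 whenever i<k.
net[1] = 3
net[2] = max(3+3-1, 7+0) = 7
net[3] = max(3+7-1, 7+3-1, 8+0) = 9
net[4] = max(3+9-1, 7+7-1, 8+3-1, 20+0) = 20
net[5] = max(3+20-1, 7+9-1, 8+7-1, 20+3-1, 20+0) = 22
net[6] = max(3+22-1, 7+20-1, 8+9-1, 20+7-1, 20+3-1, 19+0) = 26
net[7] = max(3+26-1, 7+22-1, 8+20-1, …, 19+3-1, 26+0) = 28
net[8] = max(3+28-1, 7+26-1, 8+22-1, …, 26+3-1, 20+0) = 39
One optimal plan: pieces 4 + 4 (1 cut) → $40 − $1 = $39.

39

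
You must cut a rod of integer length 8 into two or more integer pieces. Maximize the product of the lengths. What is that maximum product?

18

Let m[k] be the best product for length k (with at least one cut). For each first piece i, the rest contributes max(k−i, m[k−i]).
m[2] = 1·max(1,0) = 1·1 = 1
m[3] = 1·max(2,1) = 1·2 = 2
m[4] = 2·max(2,1) = 2·2 = 4
m[5] = 2·max(3,2) = 2·3 = 6
m[6] = 3·max(3,2) = 3·3 = 9
m[7] = 2·max(5,6) = 2·6 = 12
m[8] = 2·max(6,9) = 2·9 = 18
One optimal split: 3 + 3 + 2; product 3·3·2 = 18.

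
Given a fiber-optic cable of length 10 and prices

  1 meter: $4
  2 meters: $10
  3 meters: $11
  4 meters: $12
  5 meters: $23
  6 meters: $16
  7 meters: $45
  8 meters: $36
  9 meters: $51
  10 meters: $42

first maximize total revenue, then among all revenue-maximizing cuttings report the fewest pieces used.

Let r[k] be the best obtainable value from length k. For each k, try every first piece i and keep the best of price[i] + r[k−i].
r[1] = 4
r[2] = 10
r[3] = 14  (first piece 1, then r[2]=10)
r[4] = 20  (first piece 2, then r[2]=10)
r[5] = 24  (first piece 1, then r[4]=20)
r[6] = 30  (first piece 2, then r[4]=20)
r[7] = 45
r[8] = 49  (first piece 1, then r[7]=45)
r[9] = 55  (first piece 2, then r[7]=45)
r[10] = 59  (first piece 1, then r[9]=55)
Maximum revenue is $59.
Now minimize piece count subject to staying optimal: for each k, pieces[k] = 1 + min over i with p[i]+r[k−i]=r[k] of pieces[k−i].
pieces[7] = 1
pieces[8] = 2
pieces[9] = 2
pieces[10] = 3

3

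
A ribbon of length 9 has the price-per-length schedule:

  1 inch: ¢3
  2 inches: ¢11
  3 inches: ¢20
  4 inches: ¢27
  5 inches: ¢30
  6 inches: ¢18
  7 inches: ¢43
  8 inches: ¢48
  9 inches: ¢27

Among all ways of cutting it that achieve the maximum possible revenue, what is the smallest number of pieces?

3

Let r[k] be the best obtainable value from length k. For each k, try every first piece i and keep the best of price[i] + r[k−i].
r[1] = 3
r[2] = 11
r[3] = 20
r[4] = 27
r[5] = 31  (first piece 2, then r[3]=20)
r[6] = 40  (first piece 3, then r[3]=20)
r[7] = 47  (first piece 3, then r[4]=27)
r[8] = 54  (first piece 4, then r[4]=27)
r[9] = 60  (first piece 3, then r[6]=40)
Maximum revenue is ¢60.
Now minimize piece count subject to staying optimal: for each k, pieces[k] = 1 + min over i with p[i]+r[k−i]=r[k] of pieces[k−i].
pieces[6] = 2
pieces[7] = 2
pieces[8] = 2
pieces[9] = 3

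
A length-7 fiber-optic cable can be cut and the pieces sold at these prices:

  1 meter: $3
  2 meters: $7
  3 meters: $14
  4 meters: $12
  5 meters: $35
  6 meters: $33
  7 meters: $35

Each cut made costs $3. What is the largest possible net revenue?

Consider every possible first cut. r[k] is the best of p[i]+r[k−i] over all sellable i≤k, charging 3 whenever i<k.
r[1] = 3
r[2] = 7
r[3] = 14
r[4] = 14  (first piece 1, then r[3]=14)
r[5] = 35
r[6] = 35  (first piece 1, then r[5]=35)
r[7] = 39  (first piece 2, then r[5]=35)
One optimal plan: pieces 5 + 2 (1 cut) → $42 − $3 = $39.

39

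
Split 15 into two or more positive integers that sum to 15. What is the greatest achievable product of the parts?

243

Let prod[k] be the best product for length k (with at least one cut). For each first piece i, the rest contributes max(k−i, prod[k−i]).
prod[2] = 1*max(1,0) = 1*1 = 1
prod[3] = max(1*2, 2*1) = 2
prod[4] = max(1*3, 2*2, 3*1) = 4
prod[5] = max(1*4, 2*3, 3*2, 4*1) = 6
prod[6] = max(1*6, 2*4, 3*3, 4*2, 5*1) = 9
prod[7] = max(1*9, 2*6, 3*4, 4*3, 5*2, 6*1) = 12
prod[8] = max(1*12, 2*9, 3*6, …, 6*2, 7*1) = 18
prod[9] = max(1*18, 2*12, 3*9, …, 7*2, 8*1) = 27
prod[10] = max(1*27, 2*18, 3*12, …, 8*2, 9*1) = 36
prod[11] = max(1*36, 2*27, 3*18, …, 9*2, 10*1) = 54
prod[12] = max(1*54, 2*36, 3*27, …, 10*2, 11*1) = 81
prod[13] = max(1*81, 2*54, 3*36, …, 11*2, 12*1) = 108
prod[14] = max(1*108, 2*81, 3*54, …, 12*2, 13*1) = 162
prod[15] = max(1*162, 2*108, 3*81, …, 13*2, 14*1) = 243
One optimal split: 3 + 3 + 3 + 3 + 3; product 3*3*3*3*3 = 243.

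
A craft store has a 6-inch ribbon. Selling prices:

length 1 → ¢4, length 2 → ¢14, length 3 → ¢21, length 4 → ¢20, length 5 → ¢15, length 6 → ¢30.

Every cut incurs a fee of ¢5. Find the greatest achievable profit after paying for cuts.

Consider every possible first cut. v[k] is the best of p[i]+v[k−i] over all sellable i≤k, charging 5 whenever i<k.
v[1] = 4
v[2] = max(4+4-5, 14+0) = 14
v[3] = max(4+14-5, 14+4-5, 21+0) = 21
v[4] = max(4+21-5, 14+14-5, 21+4-5, 20+0) = 23
v[5] = max(4+23-5, 14+21-5, 21+14-5, 20+4-5, 15+0) = 30
v[6] = max(4+30-5, 14+23-5, 21+21-5, 20+14-5, 15+4-5, 30+0) = 37
One optimal plan: pieces 3 + 3 (1 cut) → ¢42 − ¢5 = ¢37.

37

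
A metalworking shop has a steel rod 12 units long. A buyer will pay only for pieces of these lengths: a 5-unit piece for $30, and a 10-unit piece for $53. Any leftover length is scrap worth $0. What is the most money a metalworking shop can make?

Build f[k] bottom-up: f[k] = max over allowed piece i of (p[i] + f[k−i]).
f[1] = 0
f[2] = 0
f[3] = 0
f[4] = 0
f[5] = 30
f[6] = 30
f[7] = 30
f[8] = 30
f[9] = 30
f[10] = max(30+30, 53+0) = 60
f[11] = max(30+30, 53+0) = 60
f[12] = max(30+30, 53+0) = 60
One optimal cutting: pieces 5 + 5 with 2 units of scrap → $60.

60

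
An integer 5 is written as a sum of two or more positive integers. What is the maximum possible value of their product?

Let g[k] be the best product for length k (with at least one cut). For each first piece i, the rest contributes max(k−i, g[k−i]).
g[2] = 1·max(1,0) = 1·1 = 1
g[3] = max(1·2, 2·1) = 2
g[4] = max(1·3, 2·2, 3·1) = 4
g[5] = max(1·4, 2·3, 3·2, 4·1) = 6
One optimal split: 3 + 2; product 3·2 = 6.

6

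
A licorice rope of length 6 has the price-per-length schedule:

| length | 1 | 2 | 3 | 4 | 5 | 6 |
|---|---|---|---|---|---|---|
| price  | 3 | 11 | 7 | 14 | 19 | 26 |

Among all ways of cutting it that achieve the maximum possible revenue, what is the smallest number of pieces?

3

Consider every possible first cut. r[k] is the best of p[i]+r[k−i] over all sellable i≤k.
r[1] = 3
r[2] = 11
r[3] = 14  (first piece 1, then r[2]=11)
r[4] = 22  (first piece 2, then r[2]=11)
r[5] = 25  (first piece 1, then r[4]=22)
r[6] = 33  (first piece 2, then r[4]=22)
Maximum revenue is ¢33.
Now minimize piece count subject to staying optimal: for each k, pieces[k] = 1 + min over i with p[i]+r[k−i]=r[k] of pieces[k−i].
pieces[3] = 2
pieces[4] = 2
pieces[5] = 3
pieces[6] = 3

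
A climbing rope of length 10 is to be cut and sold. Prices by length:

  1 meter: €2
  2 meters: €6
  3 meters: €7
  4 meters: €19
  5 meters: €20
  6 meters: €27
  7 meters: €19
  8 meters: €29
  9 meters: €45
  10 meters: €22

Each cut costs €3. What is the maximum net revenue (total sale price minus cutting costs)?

44

Build net[k] bottom-up: net[k] = max over allowed piece i of (p[i] + net[k−i]) − 3 per cut.
net[1] = 2
net[2] = max(2+2-3, 6+0) = 6
net[3] = max(2+6-3, 6+2-3, 7+0) = 7
net[4] = max(2+7-3, 6+6-3, 7+2-3, 19+0) = 19
net[5] = max(2+19-3, 6+7-3, 7+6-3, 19+2-3, 20+0) = 20
net[6] = max(2+20-3, 6+19-3, 7+7-3, 19+6-3, 20+2-3, 27+0) = 27
net[7] = max(2+27-3, 6+20-3, 7+19-3, …, 27+2-3, 19+0) = 26
net[8] = max(2+26-3, 6+27-3, 7+20-3, …, 19+2-3, 29+0) = 35
net[9] = max(2+35-3, 6+26-3, 7+27-3, …, 29+2-3, 45+0) = 45
net[10] = max(2+45-3, 6+35-3, 7+26-3, …, 45+2-3, 22+0) = 44
One optimal plan: pieces 9 + 1 (1 cut) → €47 − €3 = €44.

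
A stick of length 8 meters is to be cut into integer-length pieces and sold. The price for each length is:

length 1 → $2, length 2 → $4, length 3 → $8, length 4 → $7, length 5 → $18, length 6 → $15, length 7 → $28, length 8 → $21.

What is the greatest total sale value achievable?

Consider every possible first cut. best[k] is the best of p[i]+best[k−i] over all sellable i≤k.
best[1] = 2
best[2] = max(2+2, 4+0) = 4
best[3] = max(2+4, 4+2, 8+0) = 8
best[4] = max(2+8, 4+4, 8+2, 7+0) = 10
best[5] = max(2+10, 4+8, 8+4, 7+2, 18+0) = 18
best[6] = max(2+18, 4+10, 8+8, 7+4, 18+2, 15+0) = 20
best[7] = max(2+20, 4+18, 8+10, …, 15+2, 28+0) = 28
best[8] = max(2+28, 4+20, 8+18, …, 28+2, 21+0) = 30
One optimal cutting: 7 + 1 → $28 + $2 = $30.

30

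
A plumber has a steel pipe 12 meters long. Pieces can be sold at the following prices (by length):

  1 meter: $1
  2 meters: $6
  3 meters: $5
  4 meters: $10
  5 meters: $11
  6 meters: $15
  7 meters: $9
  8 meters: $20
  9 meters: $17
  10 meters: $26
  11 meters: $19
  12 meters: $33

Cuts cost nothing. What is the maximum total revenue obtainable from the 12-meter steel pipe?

36

Let best[k] be the best obtainable value from length k. For each k, try every first piece i and keep the best of price[i] + best[k−i].
best[1] = 1
best[2] = 6
best[3] = 7  (first piece 1, then best[2]=6)
best[4] = 12  (first piece 2, then best[2]=6)
best[5] = 13  (first piece 1, then best[4]=12)
best[6] = 18  (first piece 2, then best[4]=12)
best[7] = 19  (first piece 1, then best[6]=18)
best[8] = 24  (first piece 2, then best[6]=18)
best[9] = 25  (first piece 1, then best[8]=24)
best[10] = 30  (first piece 2, then best[8]=24)
best[11] = 31  (first piece 1, then best[10]=30)
best[12] = 36  (first piece 2, then best[10]=30)
One optimal cutting: 2 + 2 + 2 + 2 + 2 + 2 → $6 + $6 + $6 + $6 + $6 + $6 = $36.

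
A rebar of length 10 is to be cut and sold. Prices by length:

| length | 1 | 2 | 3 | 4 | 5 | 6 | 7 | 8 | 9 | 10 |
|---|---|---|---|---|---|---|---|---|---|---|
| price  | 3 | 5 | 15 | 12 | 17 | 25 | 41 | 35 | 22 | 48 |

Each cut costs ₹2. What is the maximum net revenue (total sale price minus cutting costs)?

54

Build r[k] bottom-up: r[k] = max over allowed piece i of (p[i] + r[k−i]) − 2 per cut.
r[1] = 3
r[2] = max(3+3-2, 5+0) = 5
r[3] = max(3+5-2, 5+3-2, 15+0) = 15
r[4] = max(3+15-2, 5+5-2, 15+3-2, 12+0) = 16
r[5] = max(3+16-2, 5+15-2, 15+5-2, 12+3-2, 17+0) = 18
r[6] = max(3+18-2, 5+16-2, 15+15-2, 12+5-2, 17+3-2, 25+0) = 28
r[7] = max(3+28-2, 5+18-2, 15+16-2, …, 25+3-2, 41+0) = 41
r[8] = max(3+41-2, 5+28-2, 15+18-2, …, 41+3-2, 35+0) = 42
r[9] = max(3+42-2, 5+41-2, 15+28-2, …, 35+3-2, 22+0) = 44
r[10] = max(3+44-2, 5+42-2, 15+41-2, …, 22+3-2, 48+0) = 54
One optimal plan: pieces 7 + 3 (1 cut) → ₹56 − ₹2 = ₹54.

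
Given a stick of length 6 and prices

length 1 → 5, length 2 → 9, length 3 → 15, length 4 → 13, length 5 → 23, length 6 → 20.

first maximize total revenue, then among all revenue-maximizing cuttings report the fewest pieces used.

2

Build r[k] bottom-up: r[k] = max over allowed piece i of (p[i] + r[k−i]).
r[1] = 5
r[2] = max(5+5, 9+0) = 10
r[3] = max(5+10, 9+5, 15+0) = 15
r[4] = max(5+15, 9+10, 15+5, 13+0) = 20
r[5] = max(5+20, 9+15, 15+10, 13+5, 23+0) = 25
r[6] = max(5+25, 9+20, 15+15, 13+10, 23+5, 20+0) = 30
Maximum revenue is 30.
Now minimize piece count subject to staying optimal: for each k, pieces[k] = 1 + min over i with p[i]+r[k−i]=r[k] of pieces[k−i].
pieces[3] = 1
pieces[4] = 2
pieces[5] = 3
pieces[6] = 2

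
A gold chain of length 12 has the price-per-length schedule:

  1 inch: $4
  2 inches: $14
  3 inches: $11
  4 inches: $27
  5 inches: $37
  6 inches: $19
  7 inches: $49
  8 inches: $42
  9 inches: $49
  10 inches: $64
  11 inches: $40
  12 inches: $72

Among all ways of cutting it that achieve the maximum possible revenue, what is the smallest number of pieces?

Let r[k] be the best obtainable value from length k. For each k, try every first piece i and keep the best of price[i] + r[k−i].
r[1] = 4
r[2] = max(4+4, 14+0) = 14
r[3] = max(4+14, 14+4, 11+0) = 18
r[4] = max(4+18, 14+14, 11+4, 27+0) = 28
r[5] = max(4+28, 14+18, 11+14, 27+4, 37+0) = 37
r[6] = max(4+37, 14+28, 11+18, 27+14, 37+4, 19+0) = 42
r[7] = max(4+42, 14+37, 11+28, …, 19+4, 49+0) = 51
r[8] = max(4+51, 14+42, 11+37, …, 49+4, 42+0) = 56
r[9] = max(4+56, 14+51, 11+42, …, 42+4, 49+0) = 65
r[10] = max(4+65, 14+56, 11+51, …, 49+4, 64+0) = 74
r[11] = max(4+74, 14+65, 11+56, …, 64+4, 40+0) = 79
r[12] = max(4+79, 14+74, 11+65, …, 40+4, 72+0) = 88
Maximum revenue is $88.
Now minimize piece count subject to staying optimal: for each k, pieces[k] = 1 + min over i with p[i]+r[k−i]=r[k] of pieces[k−i].
pieces[9] = 3
pieces[10] = 2
pieces[11] = 4
pieces[12] = 3

3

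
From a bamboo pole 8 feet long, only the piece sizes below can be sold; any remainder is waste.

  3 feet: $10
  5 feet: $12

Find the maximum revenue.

22

Build f[k] bottom-up: f[k] = max over allowed piece i of (p[i] + f[k−i]).
f[1] = 0
f[2] = 0
f[3] = 10
f[4] = 10
f[5] = max(10+0, 12+0) = 12
f[6] = max(10+10, 12+0) = 20
f[7] = max(10+10, 12+0) = 20
f[8] = max(10+12, 12+10) = 22
One optimal cutting: 5 + 3 → $22.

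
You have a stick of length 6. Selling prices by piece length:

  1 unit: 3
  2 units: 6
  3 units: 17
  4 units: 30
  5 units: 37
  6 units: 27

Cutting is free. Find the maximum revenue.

Let v[k] be the best obtainable value from length k. For each k, try every first piece i and keep the best of price[i] + v[k−i].
v[1] = 3
v[2] = 6  (first piece 1, then v[1]=3)
v[3] = 17
v[4] = 30
v[5] = 37
v[6] = 40  (first piece 1, then v[5]=37)
One optimal cutting: 5 + 1 → 37 + 3 = 40.

40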